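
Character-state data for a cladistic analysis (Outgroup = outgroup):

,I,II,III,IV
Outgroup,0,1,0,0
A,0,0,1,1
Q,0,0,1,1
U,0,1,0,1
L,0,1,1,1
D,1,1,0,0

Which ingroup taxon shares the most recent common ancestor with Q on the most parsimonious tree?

A

Character polarity is set by the outgroup: the derived state is whichever differs from the outgroup's state, so for II the derived state is '0', and for the remaining characters it is '1'.
I: derived state '1' in D only — an autapomorphy, so it tells us nothing about relationships among taxa.
II: derived state '0' in A and Q only — synapomorphy for {A, Q}.
III (derived state '1') is shared by A, L, and Q — a synapomorphy uniting that clade.
IV: derived state '1' in A, L, Q, and U only — synapomorphy for {A, L, Q, U}.
Most parsimonious ingroup topology: ((((A,Q),L),U),D).
Q and A form a cherry on this tree, so they are sister taxa.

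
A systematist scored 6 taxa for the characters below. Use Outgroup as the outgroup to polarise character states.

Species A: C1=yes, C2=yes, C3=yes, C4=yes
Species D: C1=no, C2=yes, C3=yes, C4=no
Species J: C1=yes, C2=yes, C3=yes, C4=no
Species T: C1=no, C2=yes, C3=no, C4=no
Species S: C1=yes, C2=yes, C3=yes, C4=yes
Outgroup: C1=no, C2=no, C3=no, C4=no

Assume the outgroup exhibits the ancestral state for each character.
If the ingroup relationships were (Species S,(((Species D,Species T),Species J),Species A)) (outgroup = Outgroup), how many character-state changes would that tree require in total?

7

Map each character onto (Species S,(((Species D,Species T),Species J),Species A)) (rooted by Outgroup) and count the minimum state changes it requires (Fitch parsimony):
C1: 2; C2: 1; C3: 2; C4: 2.
Total tree length = 7.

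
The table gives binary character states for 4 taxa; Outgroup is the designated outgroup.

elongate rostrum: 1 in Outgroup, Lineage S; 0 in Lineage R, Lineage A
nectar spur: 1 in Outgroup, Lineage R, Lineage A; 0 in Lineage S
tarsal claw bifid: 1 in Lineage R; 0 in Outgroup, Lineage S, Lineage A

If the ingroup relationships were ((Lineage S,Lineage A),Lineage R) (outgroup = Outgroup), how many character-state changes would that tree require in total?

4

Map each character onto ((Lineage S,Lineage A),Lineage R) (rooted by Outgroup) and count the minimum state changes it requires (Fitch parsimony):
elongate rostrum: 2; nectar spur: 1; tarsal claw bifid: 1.
Total tree length = 4.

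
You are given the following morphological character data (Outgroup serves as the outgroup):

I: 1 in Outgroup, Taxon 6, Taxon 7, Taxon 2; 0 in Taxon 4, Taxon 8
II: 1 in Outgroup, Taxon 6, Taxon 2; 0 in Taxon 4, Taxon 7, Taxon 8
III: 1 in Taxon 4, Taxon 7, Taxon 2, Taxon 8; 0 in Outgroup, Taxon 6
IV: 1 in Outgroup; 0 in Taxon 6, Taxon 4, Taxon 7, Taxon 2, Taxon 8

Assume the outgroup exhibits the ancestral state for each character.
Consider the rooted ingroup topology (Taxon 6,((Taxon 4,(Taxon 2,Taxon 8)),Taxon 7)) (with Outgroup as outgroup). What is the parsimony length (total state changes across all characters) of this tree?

6

Map each character onto (Taxon 6,((Taxon 4,(Taxon 2,Taxon 8)),Taxon 7)) (rooted by Outgroup) and count the minimum state changes it requires (Fitch parsimony):
I: 2; II: 2; III: 1; IV: 1.
Total tree length = 6.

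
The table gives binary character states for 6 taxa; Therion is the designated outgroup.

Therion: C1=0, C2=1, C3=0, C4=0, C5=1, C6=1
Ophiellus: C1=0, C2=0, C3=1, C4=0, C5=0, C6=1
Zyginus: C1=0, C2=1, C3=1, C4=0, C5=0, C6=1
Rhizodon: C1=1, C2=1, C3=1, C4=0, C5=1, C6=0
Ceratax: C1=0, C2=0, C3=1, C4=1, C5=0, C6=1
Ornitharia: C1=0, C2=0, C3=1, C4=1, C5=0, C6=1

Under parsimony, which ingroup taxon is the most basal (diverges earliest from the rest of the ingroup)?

Rhizodon

Character polarity is set by the outgroup: the derived state is whichever differs from the outgroup's state, so for C2, C5, C6 the derived state is '0', and for the remaining characters it is '1'.
C1: derived state '1' in Rhizodon only — an autapomorphy, so it tells us nothing about relationships among taxa.
C2 (derived state '0') is shared by Ceratax, Ophiellus, and Ornitharia — a synapomorphy uniting that clade.
C3 (derived state '1') is shared by all ingroup taxa — unites the whole ingroup.
C4 (derived state '1') is shared by Ceratax and Ornitharia — a synapomorphy uniting that clade.
C5 (derived state '0') is shared by Ceratax, Ophiellus, Ornitharia, and Zyginus — a synapomorphy uniting that clade.
C6 (derived state '0') is unique to Rhizodon (autapomorphy; uninformative for grouping).
Most parsimonious ingroup topology: (((Ophiellus,(Ceratax,Ornitharia)),Zyginus),Rhizodon).
Rhizodon is sister to the clade containing all other ingroup taxa, so it is the earliest-diverging (most basal) ingroup lineage.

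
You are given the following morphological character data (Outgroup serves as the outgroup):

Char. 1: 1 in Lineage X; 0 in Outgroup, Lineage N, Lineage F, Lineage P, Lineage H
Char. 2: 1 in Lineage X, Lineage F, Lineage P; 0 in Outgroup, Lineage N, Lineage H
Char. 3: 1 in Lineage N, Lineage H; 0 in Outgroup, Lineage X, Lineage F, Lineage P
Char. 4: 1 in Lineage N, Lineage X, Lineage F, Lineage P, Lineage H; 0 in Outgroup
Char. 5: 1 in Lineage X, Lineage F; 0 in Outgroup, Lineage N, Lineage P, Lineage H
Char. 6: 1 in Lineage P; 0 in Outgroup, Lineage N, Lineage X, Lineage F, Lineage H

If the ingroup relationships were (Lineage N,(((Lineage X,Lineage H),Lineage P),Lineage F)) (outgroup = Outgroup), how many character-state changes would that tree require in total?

9

Map each character onto (Lineage N,(((Lineage X,Lineage H),Lineage P),Lineage F)) (rooted by Outgroup) and count the minimum state changes it requires (Fitch parsimony):
Char. 1: 1; Char. 2: 2; Char. 3: 2; Char. 4: 1; Char. 5: 2; Char. 6: 1.
Total tree length = 9.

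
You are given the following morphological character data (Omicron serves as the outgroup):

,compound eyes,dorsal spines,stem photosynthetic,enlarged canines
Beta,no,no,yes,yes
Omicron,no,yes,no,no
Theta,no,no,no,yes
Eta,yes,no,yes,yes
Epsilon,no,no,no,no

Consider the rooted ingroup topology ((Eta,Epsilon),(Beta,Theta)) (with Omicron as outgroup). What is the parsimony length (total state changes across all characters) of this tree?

Map each character onto ((Eta,Epsilon),(Beta,Theta)) (rooted by Omicron) and count the minimum state changes it requires (Fitch parsimony):
compound eyes: 1; dorsal spines: 1; stem photosynthetic: 2; enlarged canines: 2.
Total tree length = 6.

6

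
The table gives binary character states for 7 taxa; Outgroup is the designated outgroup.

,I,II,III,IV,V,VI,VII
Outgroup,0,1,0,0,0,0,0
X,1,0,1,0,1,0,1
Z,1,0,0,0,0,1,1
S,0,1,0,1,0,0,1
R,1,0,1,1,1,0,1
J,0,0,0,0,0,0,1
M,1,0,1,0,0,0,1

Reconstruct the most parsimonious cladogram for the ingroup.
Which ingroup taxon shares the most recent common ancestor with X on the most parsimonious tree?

Character polarity is set by the outgroup: the derived state is whichever differs from the outgroup's state, so for II the derived state is '0', and for the remaining characters it is '1'.
Only M, R, X, and Z show the derived state '1' for I, supporting them as a clade.
II: derived state '0' in J, M, R, X, and Z only — synapomorphy for {J, M, R, X, Z}.
Only M, R, and X show the derived state '1' for III, supporting them as a clade.
IV groups R and S, which is incompatible with the clades supported by the remaining characters; treating it as convergent (homoplasy) costs fewer steps than any alternative tree.
Only R and X show the derived state '1' for V, supporting them as a clade.
VI (derived state '1') is unique to Z (autapomorphy; uninformative for grouping).
All ingroup taxa share the derived state '1' for VII; it defines the ingroup but does not resolve relationships within it.
Most parsimonious ingroup topology: (((((X,R),M),Z),J),S).
X and R form a cherry on this tree, so they are sister taxa.

R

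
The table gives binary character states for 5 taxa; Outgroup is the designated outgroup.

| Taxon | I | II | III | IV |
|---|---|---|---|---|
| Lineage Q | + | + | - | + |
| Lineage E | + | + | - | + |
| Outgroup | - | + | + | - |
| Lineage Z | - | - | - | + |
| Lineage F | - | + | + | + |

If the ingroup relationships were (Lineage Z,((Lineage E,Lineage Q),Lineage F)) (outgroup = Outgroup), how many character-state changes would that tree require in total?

Map each character onto (Lineage Z,((Lineage E,Lineage Q),Lineage F)) (rooted by Outgroup) and count the minimum state changes it requires (Fitch parsimony):
I: 1; II: 1; III: 2; IV: 1.
Total tree length = 5.

5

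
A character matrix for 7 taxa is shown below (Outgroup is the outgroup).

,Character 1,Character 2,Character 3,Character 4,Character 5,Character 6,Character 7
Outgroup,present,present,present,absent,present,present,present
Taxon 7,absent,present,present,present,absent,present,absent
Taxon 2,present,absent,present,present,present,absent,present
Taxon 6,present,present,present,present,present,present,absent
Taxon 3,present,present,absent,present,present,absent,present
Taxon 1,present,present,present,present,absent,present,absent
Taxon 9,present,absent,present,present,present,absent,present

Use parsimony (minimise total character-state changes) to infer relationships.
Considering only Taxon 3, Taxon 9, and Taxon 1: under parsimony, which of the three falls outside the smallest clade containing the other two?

Taxon 1

Character polarity is set by the outgroup: the derived state is whichever differs from the outgroup's state, so for Character 1, Character 2, Character 3, Character 5, Character 6, Character 7 the derived state is 'absent', and for the remaining characters it is 'present'.
Character 1: derived state 'absent' in Taxon 7 only — an autapomorphy, so it tells us nothing about relationships among taxa.
Only Taxon 2 and Taxon 9 show the derived state 'absent' for Character 2, supporting them as a clade.
Character 3 (derived state 'absent') is unique to Taxon 3 (autapomorphy; uninformative for grouping).
Character 4 (derived state 'present') is shared by all ingroup taxa — unites the whole ingroup.
Character 5 (derived state 'absent') is shared by Taxon 1 and Taxon 7 — a synapomorphy uniting that clade.
Character 6 (derived state 'absent') is shared by Taxon 2, Taxon 3, and Taxon 9 — a synapomorphy uniting that clade.
Character 7 (derived state 'absent') is shared by Taxon 1, Taxon 6, and Taxon 7 — a synapomorphy uniting that clade.
Most parsimonious ingroup topology: (((Taxon 7,Taxon 1),Taxon 6),((Taxon 2,Taxon 9),Taxon 3)).
Taxon 9 and Taxon 3 share a more recent common ancestor with each other than either does with Taxon 1, so Taxon 1 is the least closely related of the three.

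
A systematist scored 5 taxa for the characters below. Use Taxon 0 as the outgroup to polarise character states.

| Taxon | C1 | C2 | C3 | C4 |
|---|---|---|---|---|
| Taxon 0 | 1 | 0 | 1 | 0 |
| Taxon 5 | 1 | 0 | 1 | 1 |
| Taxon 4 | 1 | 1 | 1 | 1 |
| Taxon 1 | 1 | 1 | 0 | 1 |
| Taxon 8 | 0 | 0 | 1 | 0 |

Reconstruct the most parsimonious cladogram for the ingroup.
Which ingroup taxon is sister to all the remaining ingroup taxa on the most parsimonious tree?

Character polarity is set by the outgroup: the derived state is whichever differs from the outgroup's state, so for C1, C3 the derived state is '0', and for the remaining characters it is '1'.
C1 (derived state '0') is unique to Taxon 8 (autapomorphy; uninformative for grouping).
C2: derived state '1' in Taxon 1 and Taxon 4 only — synapomorphy for {Taxon 1, Taxon 4}.
C3: derived state '0' in Taxon 1 only — an autapomorphy, so it tells us nothing about relationships among taxa.
Only Taxon 1, Taxon 4, and Taxon 5 show the derived state '1' for C4, supporting them as a clade.
Most parsimonious ingroup topology: ((Taxon 5,(Taxon 4,Taxon 1)),Taxon 8).
Taxon 8 is sister to the clade containing all other ingroup taxa, so it is the earliest-diverging (most basal) ingroup lineage.

Taxon 8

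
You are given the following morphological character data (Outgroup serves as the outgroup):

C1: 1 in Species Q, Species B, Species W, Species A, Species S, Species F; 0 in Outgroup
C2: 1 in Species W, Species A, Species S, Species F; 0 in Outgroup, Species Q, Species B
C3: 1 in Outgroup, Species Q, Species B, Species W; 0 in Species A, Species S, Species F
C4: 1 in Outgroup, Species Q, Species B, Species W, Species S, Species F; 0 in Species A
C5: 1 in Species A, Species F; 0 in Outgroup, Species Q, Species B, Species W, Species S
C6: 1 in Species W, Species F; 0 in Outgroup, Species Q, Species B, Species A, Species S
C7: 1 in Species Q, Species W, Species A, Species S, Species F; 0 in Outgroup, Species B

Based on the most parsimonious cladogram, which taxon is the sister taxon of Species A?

Species F

Character polarity is set by the outgroup: the derived state is whichever differs from the outgroup's state, so for C3, C4 the derived state is '0', and for the remaining characters it is '1'.
All ingroup taxa share the derived state '1' for C1; it defines the ingroup but does not resolve relationships within it.
C2 (derived state '1') is shared by Species A, Species F, Species S, and Species W — a synapomorphy uniting that clade.
Only Species A, Species F, and Species S show the derived state '0' for C3, supporting them as a clade.
C4: derived state '0' in Species A only — an autapomorphy, so it tells us nothing about relationships among taxa.
C5: derived state '1' in Species A and Species F only — synapomorphy for {Species A, Species F}.
C6 (state '1') occurs in Species F and Species W but conflicts with the nesting implied by the other characters — most parsimoniously interpreted as homoplasy.
C7: derived state '1' in Species A, Species F, Species Q, Species S, and Species W only — synapomorphy for {Species A, Species F, Species Q, Species S, Species W}.
Most parsimonious ingroup topology: ((Species Q,(Species W,((Species A,Species F),Species S))),Species B).
Species A and Species F form a cherry on this tree, so they are sister taxa.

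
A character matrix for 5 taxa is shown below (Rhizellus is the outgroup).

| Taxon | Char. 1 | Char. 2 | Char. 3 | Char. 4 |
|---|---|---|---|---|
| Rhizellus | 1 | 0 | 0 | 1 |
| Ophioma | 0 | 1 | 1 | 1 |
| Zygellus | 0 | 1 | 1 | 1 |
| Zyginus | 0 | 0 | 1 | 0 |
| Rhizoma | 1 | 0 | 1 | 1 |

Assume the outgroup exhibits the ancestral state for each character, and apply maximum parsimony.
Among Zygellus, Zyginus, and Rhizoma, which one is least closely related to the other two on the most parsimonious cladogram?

Character polarity is set by the outgroup: the derived state is whichever differs from the outgroup's state, so for Char. 1, Char. 4 the derived state is '0', and for the remaining characters it is '1'.
Char. 1 (derived state '0') is shared by Ophioma, Zygellus, and Zyginus — a synapomorphy uniting that clade.
Char. 2 (derived state '1') is shared by Ophioma and Zygellus — a synapomorphy uniting that clade.
All ingroup taxa share the derived state '1' for Char. 3; it defines the ingroup but does not resolve relationships within it.
Char. 4 (derived state '0') is unique to Zyginus (autapomorphy; uninformative for grouping).
Most parsimonious ingroup topology: (((Ophioma,Zygellus),Zyginus),Rhizoma).
Zygellus and Zyginus share a more recent common ancestor with each other than either does with Rhizoma, so Rhizoma is the least closely related of the three.

Rhizoma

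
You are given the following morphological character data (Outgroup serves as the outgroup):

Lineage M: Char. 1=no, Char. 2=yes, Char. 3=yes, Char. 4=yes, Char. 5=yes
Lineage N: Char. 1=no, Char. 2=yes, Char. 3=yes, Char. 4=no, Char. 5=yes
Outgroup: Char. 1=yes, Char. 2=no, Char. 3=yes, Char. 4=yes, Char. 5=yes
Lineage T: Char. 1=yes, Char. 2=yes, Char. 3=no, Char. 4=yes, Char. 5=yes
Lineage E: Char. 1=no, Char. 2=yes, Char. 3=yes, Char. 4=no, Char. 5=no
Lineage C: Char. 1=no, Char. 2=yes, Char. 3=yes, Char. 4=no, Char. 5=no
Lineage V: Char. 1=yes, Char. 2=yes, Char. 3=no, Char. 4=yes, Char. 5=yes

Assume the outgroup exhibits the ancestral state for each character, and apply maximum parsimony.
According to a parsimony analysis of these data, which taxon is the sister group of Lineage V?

Character polarity is set by the outgroup: the derived state is whichever differs from the outgroup's state, so for Char. 1, Char. 3, Char. 4, Char. 5 the derived state is 'no', and for the remaining characters it is 'yes'.
Char. 1: derived state 'no' in Lineage C, Lineage E, Lineage M, and Lineage N only — synapomorphy for {Lineage C, Lineage E, Lineage M, Lineage N}.
All ingroup taxa share the derived state 'yes' for Char. 2; it defines the ingroup but does not resolve relationships within it.
Only Lineage T and Lineage V show the derived state 'no' for Char. 3, supporting them as a clade.
Char. 4: derived state 'no' in Lineage C, Lineage E, and Lineage N only — synapomorphy for {Lineage C, Lineage E, Lineage N}.
Only Lineage C and Lineage E show the derived state 'no' for Char. 5, supporting them as a clade.
Most parsimonious ingroup topology: (((Lineage N,(Lineage C,Lineage E)),Lineage M),(Lineage V,Lineage T)).
Lineage V and Lineage T form a cherry on this tree, so they are sister taxa.

Lineage T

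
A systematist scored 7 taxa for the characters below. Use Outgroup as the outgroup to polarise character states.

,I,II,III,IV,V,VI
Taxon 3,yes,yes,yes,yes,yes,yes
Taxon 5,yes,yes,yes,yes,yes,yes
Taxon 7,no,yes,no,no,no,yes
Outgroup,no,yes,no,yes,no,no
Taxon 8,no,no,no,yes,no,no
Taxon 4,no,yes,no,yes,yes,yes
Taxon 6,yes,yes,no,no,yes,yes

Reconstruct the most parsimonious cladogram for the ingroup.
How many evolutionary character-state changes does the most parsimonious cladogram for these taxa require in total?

7

Character polarity is set by the outgroup: the derived state is whichever differs from the outgroup's state, so for II, IV the derived state is 'no', and for the remaining characters it is 'yes'.
Only Taxon 3, Taxon 5, and Taxon 6 show the derived state 'yes' for I, supporting them as a clade.
II: derived state 'no' in Taxon 8 only — an autapomorphy, so it tells us nothing about relationships among taxa.
III: derived state 'yes' in Taxon 3 and Taxon 5 only — synapomorphy for {Taxon 3, Taxon 5}.
IV groups Taxon 6 and Taxon 7, which is incompatible with the clades supported by the remaining characters; treating it as convergent (homoplasy) costs fewer steps than any alternative tree.
V: derived state 'yes' in Taxon 3, Taxon 4, Taxon 5, and Taxon 6 only — synapomorphy for {Taxon 3, Taxon 4, Taxon 5, Taxon 6}.
VI (derived state 'yes') is shared by Taxon 3, Taxon 4, Taxon 5, Taxon 6, and Taxon 7 — a synapomorphy uniting that clade.
Most parsimonious ingroup topology: (Taxon 8,(((Taxon 6,(Taxon 5,Taxon 3)),Taxon 4),Taxon 7)).
Changes per character on this tree: I: 1; II: 1; III: 1; IV: 2; V: 1; VI: 1.
Total = 7.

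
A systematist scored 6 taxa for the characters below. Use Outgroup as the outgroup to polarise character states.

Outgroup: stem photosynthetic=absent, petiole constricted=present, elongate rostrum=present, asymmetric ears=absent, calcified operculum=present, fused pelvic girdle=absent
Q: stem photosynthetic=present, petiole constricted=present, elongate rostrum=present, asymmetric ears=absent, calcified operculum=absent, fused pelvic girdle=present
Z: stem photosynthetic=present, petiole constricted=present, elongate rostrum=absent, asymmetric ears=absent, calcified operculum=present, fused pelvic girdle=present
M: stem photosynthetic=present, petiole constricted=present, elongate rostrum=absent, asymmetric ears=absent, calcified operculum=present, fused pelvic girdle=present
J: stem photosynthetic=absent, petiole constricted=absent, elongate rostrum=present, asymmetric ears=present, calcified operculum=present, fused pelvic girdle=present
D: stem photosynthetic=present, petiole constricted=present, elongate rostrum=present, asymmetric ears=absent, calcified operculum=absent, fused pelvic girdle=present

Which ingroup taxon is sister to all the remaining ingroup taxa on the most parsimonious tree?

J

Character polarity is set by the outgroup: the derived state is whichever differs from the outgroup's state, so for petiole constricted, elongate rostrum, calcified operculum the derived state is 'absent', and for the remaining characters it is 'present'.
stem photosynthetic: derived state 'present' in D, M, Q, and Z only — synapomorphy for {D, M, Q, Z}.
petiole constricted (derived state 'absent') is unique to J (autapomorphy; uninformative for grouping).
Only M and Z show the derived state 'absent' for elongate rostrum, supporting them as a clade.
asymmetric ears (derived state 'present') is unique to J (autapomorphy; uninformative for grouping).
Only D and Q show the derived state 'absent' for calcified operculum, supporting them as a clade.
All ingroup taxa share the derived state 'present' for fused pelvic girdle; it defines the ingroup but does not resolve relationships within it.
Most parsimonious ingroup topology: (((M,Z),(Q,D)),J).
J is sister to the clade containing all other ingroup taxa, so it is the earliest-diverging (most basal) ingroup lineage.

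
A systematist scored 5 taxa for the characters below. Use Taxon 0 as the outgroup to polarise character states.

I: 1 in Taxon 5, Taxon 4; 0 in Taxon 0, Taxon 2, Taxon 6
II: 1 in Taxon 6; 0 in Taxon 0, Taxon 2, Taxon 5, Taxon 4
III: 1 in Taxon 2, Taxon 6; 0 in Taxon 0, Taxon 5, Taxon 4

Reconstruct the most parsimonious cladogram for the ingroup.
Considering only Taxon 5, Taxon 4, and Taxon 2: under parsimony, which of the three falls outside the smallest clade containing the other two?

The outgroup has state '0' for every character, so '1' is the derived state throughout.
I: derived state '1' in Taxon 4 and Taxon 5 only — synapomorphy for {Taxon 4, Taxon 5}.
II (derived state '1') is unique to Taxon 6 (autapomorphy; uninformative for grouping).
III (derived state '1') is shared by Taxon 2 and Taxon 6 — a synapomorphy uniting that clade.
Most parsimonious ingroup topology: ((Taxon 2,Taxon 6),(Taxon 5,Taxon 4)).
Taxon 5 and Taxon 4 share a more recent common ancestor with each other than either does with Taxon 2, so Taxon 2 is the least closely related of the three.

Taxon 2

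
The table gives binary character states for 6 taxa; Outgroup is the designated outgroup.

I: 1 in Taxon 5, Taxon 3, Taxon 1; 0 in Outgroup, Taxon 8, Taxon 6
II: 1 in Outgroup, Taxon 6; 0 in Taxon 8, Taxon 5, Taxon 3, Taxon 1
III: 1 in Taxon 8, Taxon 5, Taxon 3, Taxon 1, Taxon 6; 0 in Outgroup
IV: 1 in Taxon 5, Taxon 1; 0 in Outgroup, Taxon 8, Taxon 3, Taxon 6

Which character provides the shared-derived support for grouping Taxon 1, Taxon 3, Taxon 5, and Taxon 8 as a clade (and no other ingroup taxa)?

II

Character polarity is set by the outgroup: the derived state is whichever differs from the outgroup's state, so for II the derived state is '0', and for the remaining characters it is '1'.
I: derived state '1' in Taxon 1, Taxon 3, and Taxon 5 only — synapomorphy for {Taxon 1, Taxon 3, Taxon 5}.
II (derived state '0') is shared by Taxon 1, Taxon 3, Taxon 5, and Taxon 8 — a synapomorphy uniting that clade.
All ingroup taxa share the derived state '1' for III; it defines the ingroup but does not resolve relationships within it.
IV: derived state '1' in Taxon 1 and Taxon 5 only — synapomorphy for {Taxon 1, Taxon 5}.
Most parsimonious ingroup topology: ((Taxon 8,((Taxon 5,Taxon 1),Taxon 3)),Taxon 6).
The clade {Taxon 1, Taxon 3, Taxon 5, Taxon 8} is supported by II: its derived state '0' occurs in exactly those taxa and in no other taxon (including the outgroup).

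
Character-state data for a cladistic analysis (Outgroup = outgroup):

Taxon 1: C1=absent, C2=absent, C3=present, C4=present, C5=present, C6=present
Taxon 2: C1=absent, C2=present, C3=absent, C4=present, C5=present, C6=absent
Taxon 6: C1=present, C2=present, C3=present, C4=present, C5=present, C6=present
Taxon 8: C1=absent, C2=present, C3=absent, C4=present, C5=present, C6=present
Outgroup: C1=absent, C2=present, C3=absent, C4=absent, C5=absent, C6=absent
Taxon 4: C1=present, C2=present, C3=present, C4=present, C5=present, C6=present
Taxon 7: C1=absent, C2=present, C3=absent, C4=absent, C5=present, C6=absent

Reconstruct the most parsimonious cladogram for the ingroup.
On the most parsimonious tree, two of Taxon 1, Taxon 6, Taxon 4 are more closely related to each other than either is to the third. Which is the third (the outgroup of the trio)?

Character polarity is set by the outgroup: the derived state is whichever differs from the outgroup's state, so for C2 the derived state is 'absent', and for the remaining characters it is 'present'.
C1: derived state 'present' in Taxon 4 and Taxon 6 only — synapomorphy for {Taxon 4, Taxon 6}.
C2: derived state 'absent' in Taxon 1 only — an autapomorphy, so it tells us nothing about relationships among taxa.
C3: derived state 'present' in Taxon 1, Taxon 4, and Taxon 6 only — synapomorphy for {Taxon 1, Taxon 4, Taxon 6}.
C4 (derived state 'present') is shared by Taxon 1, Taxon 2, Taxon 4, Taxon 6, and Taxon 8 — a synapomorphy uniting that clade.
C5 (derived state 'present') is shared by all ingroup taxa — unites the whole ingroup.
C6 (derived state 'present') is shared by Taxon 1, Taxon 4, Taxon 6, and Taxon 8 — a synapomorphy uniting that clade.
Most parsimonious ingroup topology: (Taxon 7,((((Taxon 4,Taxon 6),Taxon 1),Taxon 8),Taxon 2)).
Taxon 4 and Taxon 6 share a more recent common ancestor with each other than either does with Taxon 1, so Taxon 1 is the least closely related of the three.

Taxon 1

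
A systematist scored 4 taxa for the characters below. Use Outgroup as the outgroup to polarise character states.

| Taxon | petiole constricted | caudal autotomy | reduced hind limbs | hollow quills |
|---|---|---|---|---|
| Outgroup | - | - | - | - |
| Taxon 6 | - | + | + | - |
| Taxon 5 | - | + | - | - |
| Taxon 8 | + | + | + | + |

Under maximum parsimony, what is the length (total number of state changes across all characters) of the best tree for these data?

4

The outgroup has state '-' for every character, so '+' is the derived state throughout.
petiole constricted (derived state '+') is unique to Taxon 8 (autapomorphy; uninformative for grouping).
All ingroup taxa share the derived state '+' for caudal autotomy; it defines the ingroup but does not resolve relationships within it.
Only Taxon 6 and Taxon 8 show the derived state '+' for reduced hind limbs, supporting them as a clade.
hollow quills: derived state '+' in Taxon 8 only — an autapomorphy, so it tells us nothing about relationships among taxa.
Most parsimonious ingroup topology: ((Taxon 6,Taxon 8),Taxon 5).
Changes per character on this tree: petiole constricted: 1; caudal autotomy: 1; reduced hind limbs: 1; hollow quills: 1.
Total = 4.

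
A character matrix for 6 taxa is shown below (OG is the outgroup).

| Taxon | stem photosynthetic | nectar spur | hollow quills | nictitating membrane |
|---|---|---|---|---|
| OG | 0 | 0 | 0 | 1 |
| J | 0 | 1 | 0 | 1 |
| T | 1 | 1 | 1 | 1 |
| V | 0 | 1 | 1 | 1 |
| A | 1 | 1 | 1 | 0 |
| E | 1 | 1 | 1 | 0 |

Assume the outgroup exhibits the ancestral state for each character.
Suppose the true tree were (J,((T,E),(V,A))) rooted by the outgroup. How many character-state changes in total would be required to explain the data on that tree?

6

Map each character onto (J,((T,E),(V,A))) (rooted by OG) and count the minimum state changes it requires (Fitch parsimony):
stem photosynthetic: 2; nectar spur: 1; hollow quills: 1; nictitating membrane: 2.
Total tree length = 6.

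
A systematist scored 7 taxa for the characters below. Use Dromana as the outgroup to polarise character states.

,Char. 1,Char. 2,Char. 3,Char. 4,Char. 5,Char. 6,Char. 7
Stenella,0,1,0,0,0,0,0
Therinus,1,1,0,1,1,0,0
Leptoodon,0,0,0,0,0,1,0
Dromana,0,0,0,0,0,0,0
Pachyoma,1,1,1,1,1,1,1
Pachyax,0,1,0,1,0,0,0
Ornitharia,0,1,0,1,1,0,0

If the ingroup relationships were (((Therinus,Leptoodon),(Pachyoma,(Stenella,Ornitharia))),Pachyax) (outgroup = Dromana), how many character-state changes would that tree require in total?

14

Map each character onto (((Therinus,Leptoodon),(Pachyoma,(Stenella,Ornitharia))),Pachyax) (rooted by Dromana) and count the minimum state changes it requires (Fitch parsimony):
Char. 1: 2; Char. 2: 2; Char. 3: 1; Char. 4: 3; Char. 5: 3; Char. 6: 2; Char. 7: 1.
Total tree length = 14.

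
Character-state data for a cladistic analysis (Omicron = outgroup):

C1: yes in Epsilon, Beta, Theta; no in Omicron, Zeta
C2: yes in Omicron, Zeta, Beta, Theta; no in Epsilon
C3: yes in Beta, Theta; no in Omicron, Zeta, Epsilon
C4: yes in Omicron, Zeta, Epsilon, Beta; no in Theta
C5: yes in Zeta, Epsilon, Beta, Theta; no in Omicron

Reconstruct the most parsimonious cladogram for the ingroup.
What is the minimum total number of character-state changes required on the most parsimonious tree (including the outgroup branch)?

Character polarity is set by the outgroup: the derived state is whichever differs from the outgroup's state, so for C2, C4 the derived state is 'no', and for the remaining characters it is 'yes'.
C1: derived state 'yes' in Beta, Epsilon, and Theta only — synapomorphy for {Beta, Epsilon, Theta}.
C2 (derived state 'no') is unique to Epsilon (autapomorphy; uninformative for grouping).
C3: derived state 'yes' in Beta and Theta only — synapomorphy for {Beta, Theta}.
C4: derived state 'no' in Theta only — an autapomorphy, so it tells us nothing about relationships among taxa.
C5 (derived state 'yes') is shared by all ingroup taxa — unites the whole ingroup.
Most parsimonious ingroup topology: (Zeta,(Epsilon,(Beta,Theta))).
Changes per character on this tree: C1: 1; C2: 1; C3: 1; C4: 1; C5: 1.
Total = 5.

5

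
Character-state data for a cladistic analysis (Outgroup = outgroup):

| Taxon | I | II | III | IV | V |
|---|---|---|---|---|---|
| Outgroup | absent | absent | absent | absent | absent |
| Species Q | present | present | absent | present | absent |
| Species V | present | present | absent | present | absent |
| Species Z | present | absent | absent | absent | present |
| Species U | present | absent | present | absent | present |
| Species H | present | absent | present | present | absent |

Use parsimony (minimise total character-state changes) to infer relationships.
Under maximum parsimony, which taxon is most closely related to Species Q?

The outgroup has state 'absent' for every character, so 'present' is the derived state throughout.
I (derived state 'present') is shared by all ingroup taxa — unites the whole ingroup.
II: derived state 'present' in Species Q and Species V only — synapomorphy for {Species Q, Species V}.
III (state 'present') occurs in Species H and Species U but conflicts with the nesting implied by the other characters — most parsimoniously interpreted as homoplasy.
IV (derived state 'present') is shared by Species H, Species Q, and Species V — a synapomorphy uniting that clade.
Only Species U and Species Z show the derived state 'present' for V, supporting them as a clade.
Most parsimonious ingroup topology: (((Species Q,Species V),Species H),(Species Z,Species U)).
Species Q and Species V form a cherry on this tree, so they are sister taxa.

Species V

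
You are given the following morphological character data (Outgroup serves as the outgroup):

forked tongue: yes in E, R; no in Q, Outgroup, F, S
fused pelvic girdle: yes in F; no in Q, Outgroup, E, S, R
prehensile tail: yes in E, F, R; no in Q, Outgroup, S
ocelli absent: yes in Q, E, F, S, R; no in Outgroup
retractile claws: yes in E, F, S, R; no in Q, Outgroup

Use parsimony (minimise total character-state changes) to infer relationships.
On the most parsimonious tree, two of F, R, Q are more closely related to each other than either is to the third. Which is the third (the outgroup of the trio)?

The outgroup has state 'no' for every character, so 'yes' is the derived state throughout.
forked tongue: derived state 'yes' in E and R only — synapomorphy for {E, R}.
fused pelvic girdle (derived state 'yes') is unique to F (autapomorphy; uninformative for grouping).
prehensile tail (derived state 'yes') is shared by E, F, and R — a synapomorphy uniting that clade.
ocelli absent (derived state 'yes') is shared by all ingroup taxa — unites the whole ingroup.
retractile claws: derived state 'yes' in E, F, R, and S only — synapomorphy for {E, F, R, S}.
Most parsimonious ingroup topology: ((S,(F,(E,R))),Q).
F and R share a more recent common ancestor with each other than either does with Q, so Q is the least closely related of the three.

Q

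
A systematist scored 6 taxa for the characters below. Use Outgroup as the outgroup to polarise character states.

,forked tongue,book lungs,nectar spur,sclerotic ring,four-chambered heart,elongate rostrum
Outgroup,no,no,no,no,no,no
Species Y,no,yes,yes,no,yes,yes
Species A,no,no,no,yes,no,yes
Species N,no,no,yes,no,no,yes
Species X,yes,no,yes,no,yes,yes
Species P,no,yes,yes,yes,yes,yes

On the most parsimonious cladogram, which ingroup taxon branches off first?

The outgroup has state 'no' for every character, so 'yes' is the derived state throughout.
forked tongue (derived state 'yes') is unique to Species X (autapomorphy; uninformative for grouping).
Only Species P and Species Y show the derived state 'yes' for book lungs, supporting them as a clade.
nectar spur (derived state 'yes') is shared by Species N, Species P, Species X, and Species Y — a synapomorphy uniting that clade.
sclerotic ring (state 'yes') occurs in Species A and Species P but conflicts with the nesting implied by the other characters — most parsimoniously interpreted as homoplasy.
four-chambered heart: derived state 'yes' in Species P, Species X, and Species Y only — synapomorphy for {Species P, Species X, Species Y}.
All ingroup taxa share the derived state 'yes' for elongate rostrum; it defines the ingroup but does not resolve relationships within it.
Most parsimonious ingroup topology: ((((Species Y,Species P),Species X),Species N),Species A).
Species A is sister to the clade containing all other ingroup taxa, so it is the earliest-diverging (most basal) ingroup lineage.

Species A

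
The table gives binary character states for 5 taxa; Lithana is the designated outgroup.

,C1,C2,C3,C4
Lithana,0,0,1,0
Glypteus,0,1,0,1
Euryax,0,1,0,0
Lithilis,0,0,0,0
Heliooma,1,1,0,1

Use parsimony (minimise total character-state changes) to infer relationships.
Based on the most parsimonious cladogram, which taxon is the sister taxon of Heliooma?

Character polarity is set by the outgroup: the derived state is whichever differs from the outgroup's state, so for C3 the derived state is '0', and for the remaining characters it is '1'.
C1 (derived state '1') is unique to Heliooma (autapomorphy; uninformative for grouping).
C2: derived state '1' in Euryax, Glypteus, and Heliooma only — synapomorphy for {Euryax, Glypteus, Heliooma}.
All ingroup taxa share the derived state '0' for C3; it defines the ingroup but does not resolve relationships within it.
Only Glypteus and Heliooma show the derived state '1' for C4, supporting them as a clade.
Most parsimonious ingroup topology: (((Glypteus,Heliooma),Euryax),Lithilis).
Heliooma and Glypteus form a cherry on this tree, so they are sister taxa.

Glypteus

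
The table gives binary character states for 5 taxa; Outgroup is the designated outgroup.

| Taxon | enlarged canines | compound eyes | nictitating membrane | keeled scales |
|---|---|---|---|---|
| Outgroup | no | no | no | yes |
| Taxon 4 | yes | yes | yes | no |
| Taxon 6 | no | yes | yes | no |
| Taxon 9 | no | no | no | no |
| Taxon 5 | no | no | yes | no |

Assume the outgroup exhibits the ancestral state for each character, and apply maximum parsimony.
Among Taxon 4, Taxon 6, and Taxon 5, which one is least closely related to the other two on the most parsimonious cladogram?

Character polarity is set by the outgroup: the derived state is whichever differs from the outgroup's state, so for keeled scales the derived state is 'no', and for the remaining characters it is 'yes'.
enlarged canines (derived state 'yes') is unique to Taxon 4 (autapomorphy; uninformative for grouping).
compound eyes (derived state 'yes') is shared by Taxon 4 and Taxon 6 — a synapomorphy uniting that clade.
nictitating membrane: derived state 'yes' in Taxon 4, Taxon 5, and Taxon 6 only — synapomorphy for {Taxon 4, Taxon 5, Taxon 6}.
keeled scales (derived state 'no') is shared by all ingroup taxa — unites the whole ingroup.
Most parsimonious ingroup topology: (((Taxon 4,Taxon 6),Taxon 5),Taxon 9).
Taxon 4 and Taxon 6 share a more recent common ancestor with each other than either does with Taxon 5, so Taxon 5 is the least closely related of the three.

Taxon 5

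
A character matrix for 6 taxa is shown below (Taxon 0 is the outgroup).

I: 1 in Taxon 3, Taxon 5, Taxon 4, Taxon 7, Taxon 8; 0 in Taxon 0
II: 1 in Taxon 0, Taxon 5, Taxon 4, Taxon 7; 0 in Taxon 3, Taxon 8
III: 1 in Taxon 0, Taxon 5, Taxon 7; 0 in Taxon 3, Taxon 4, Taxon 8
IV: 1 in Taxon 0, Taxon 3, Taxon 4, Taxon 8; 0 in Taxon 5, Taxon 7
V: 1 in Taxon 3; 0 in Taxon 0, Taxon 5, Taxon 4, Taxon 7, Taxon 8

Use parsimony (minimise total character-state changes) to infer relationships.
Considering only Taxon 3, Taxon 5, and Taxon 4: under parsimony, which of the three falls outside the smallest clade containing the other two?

Character polarity is set by the outgroup: the derived state is whichever differs from the outgroup's state, so for II, III, IV the derived state is '0', and for the remaining characters it is '1'.
All ingroup taxa share the derived state '1' for I; it defines the ingroup but does not resolve relationships within it.
II: derived state '0' in Taxon 3 and Taxon 8 only — synapomorphy for {Taxon 3, Taxon 8}.
Only Taxon 3, Taxon 4, and Taxon 8 show the derived state '0' for III, supporting them as a clade.
IV: derived state '0' in Taxon 5 and Taxon 7 only — synapomorphy for {Taxon 5, Taxon 7}.
V (derived state '1') is unique to Taxon 3 (autapomorphy; uninformative for grouping).
Most parsimonious ingroup topology: (((Taxon 3,Taxon 8),Taxon 4),(Taxon 5,Taxon 7)).
Taxon 4 and Taxon 3 share a more recent common ancestor with each other than either does with Taxon 5, so Taxon 5 is the least closely related of the three.

Taxon 5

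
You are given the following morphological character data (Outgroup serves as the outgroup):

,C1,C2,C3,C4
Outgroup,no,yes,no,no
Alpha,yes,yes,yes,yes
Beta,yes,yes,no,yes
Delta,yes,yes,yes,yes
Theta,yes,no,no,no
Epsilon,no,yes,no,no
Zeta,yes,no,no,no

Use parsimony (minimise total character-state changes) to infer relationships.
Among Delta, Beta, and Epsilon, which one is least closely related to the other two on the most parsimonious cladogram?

Character polarity is set by the outgroup: the derived state is whichever differs from the outgroup's state, so for C2 the derived state is 'no', and for the remaining characters it is 'yes'.
C1: derived state 'yes' in Alpha, Beta, Delta, Theta, and Zeta only — synapomorphy for {Alpha, Beta, Delta, Theta, Zeta}.
C2 (derived state 'no') is shared by Theta and Zeta — a synapomorphy uniting that clade.
C3 (derived state 'yes') is shared by Alpha and Delta — a synapomorphy uniting that clade.
C4 (derived state 'yes') is shared by Alpha, Beta, and Delta — a synapomorphy uniting that clade.
Most parsimonious ingroup topology: ((((Alpha,Delta),Beta),(Theta,Zeta)),Epsilon).
Beta and Delta share a more recent common ancestor with each other than either does with Epsilon, so Epsilon is the least closely related of the three.

Epsilon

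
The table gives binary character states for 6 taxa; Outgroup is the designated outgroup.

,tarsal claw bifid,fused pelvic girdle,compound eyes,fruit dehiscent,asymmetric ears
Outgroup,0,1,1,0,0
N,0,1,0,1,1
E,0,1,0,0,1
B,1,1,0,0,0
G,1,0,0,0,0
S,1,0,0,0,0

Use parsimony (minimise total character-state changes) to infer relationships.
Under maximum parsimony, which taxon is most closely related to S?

Character polarity is set by the outgroup: the derived state is whichever differs from the outgroup's state, so for fused pelvic girdle, compound eyes the derived state is '0', and for the remaining characters it is '1'.
tarsal claw bifid (derived state '1') is shared by B, G, and S — a synapomorphy uniting that clade.
fused pelvic girdle (derived state '0') is shared by G and S — a synapomorphy uniting that clade.
compound eyes (derived state '0') is shared by all ingroup taxa — unites the whole ingroup.
fruit dehiscent (derived state '1') is unique to N (autapomorphy; uninformative for grouping).
asymmetric ears: derived state '1' in E and N only — synapomorphy for {E, N}.
Most parsimonious ingroup topology: ((N,E),(B,(G,S))).
S and G form a cherry on this tree, so they are sister taxa.

G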